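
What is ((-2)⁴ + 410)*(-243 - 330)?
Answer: -244098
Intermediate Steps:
((-2)⁴ + 410)*(-243 - 330) = (16 + 410)*(-573) = 426*(-573) = -244098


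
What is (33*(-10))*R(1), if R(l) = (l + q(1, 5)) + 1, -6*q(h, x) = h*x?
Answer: -385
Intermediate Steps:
q(h, x) = -h*x/6
R(l) = ⅙ + l (R(l) = (l - ⅙*1*5) + 1 = (l - ⅚) + 1 = (-⅚ + l) + 1 = ⅙ + l)
(33*(-10))*R(1) = (33*(-10))*(⅙ + 1) = -330*7/6 = -385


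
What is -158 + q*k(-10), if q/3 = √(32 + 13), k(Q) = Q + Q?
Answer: -158 - 180*√5 ≈ -560.49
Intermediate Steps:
k(Q) = 2*Q
q = 9*√5 (q = 3*√(32 + 13) = 3*√45 = 3*(3*√5) = 9*√5 ≈ 20.125)
-158 + q*k(-10) = -158 + (9*√5)*(2*(-10)) = -158 + (9*√5)*(-20) = -158 - 180*√5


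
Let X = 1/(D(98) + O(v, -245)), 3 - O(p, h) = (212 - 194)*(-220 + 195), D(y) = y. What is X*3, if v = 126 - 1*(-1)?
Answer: 3/551 ≈ 0.0054446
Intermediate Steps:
v = 127 (v = 126 + 1 = 127)
O(p, h) = 453 (O(p, h) = 3 - (212 - 194)*(-220 + 195) = 3 - 18*(-25) = 3 - 1*(-450) = 3 + 450 = 453)
X = 1/551 (X = 1/(98 + 453) = 1/551 ≈ 0.0018149)
X*3 = (1/551)*3 = 3/551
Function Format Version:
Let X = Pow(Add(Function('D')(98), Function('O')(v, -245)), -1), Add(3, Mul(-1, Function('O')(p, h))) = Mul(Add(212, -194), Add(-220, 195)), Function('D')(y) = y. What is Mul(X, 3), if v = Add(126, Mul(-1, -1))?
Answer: Rational(3, 551) ≈ 0.0054446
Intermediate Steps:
v = 127 (v = Add(126, 1) = 127)
Function('O')(p, h) = 453 (Function('O')(p, h) = Add(3, Mul(-1, Mul(Add(212, -194), Add(-220, 195)))) = Add(3, Mul(-1, Mul(18, -25))) = Add(3, Mul(-1, -450)) = Add(3, 450) = 453)
X = Rational(1, 551) (X = Pow(Add(98, 453), -1) = Pow(551, -1) = Rational(1, 551) ≈ 0.0018149)
Mul(X, 3) = Mul(Rational(1, 551), 3) = Rational(3, 551)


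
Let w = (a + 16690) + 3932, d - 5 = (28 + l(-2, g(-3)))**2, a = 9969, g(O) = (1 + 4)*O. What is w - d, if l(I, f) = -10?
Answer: 30262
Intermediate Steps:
g(O) = 5*O
d = 329 (d = 5 + (28 - 10)**2 = 5 + 18**2 = 5 + 324 = 329)
w = 30591 (w = (9969 + 16690) + 3932 = 26659 + 3932 = 30591)
w - d = 30591 - 1*329 = 30591 - 329 = 30262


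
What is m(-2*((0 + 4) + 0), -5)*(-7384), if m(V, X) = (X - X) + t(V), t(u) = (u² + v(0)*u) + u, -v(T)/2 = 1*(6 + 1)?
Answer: -1240512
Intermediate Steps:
v(T) = -14 (v(T) = -2*(6 + 1) = -2*7 = -14)
t(u) = u² - 13*u (t(u) = (u² - 14*u) + u = u² - 13*u)
m(V, X) = V*(-13 + V) (m(V, X) = (X - X) + V*(-13 + V) = 0 + V*(-13 + V) = V*(-13 + V))
m(-2*((0 + 4) + 0), -5)*(-7384) = ((-2*((0 + 4) + 0))*(-13 - 2*((0 + 4) + 0)))*(-7384) = ((-2*(4 + 0))*(-13 - 2*(4 + 0)))*(-7384) = ((-2*4)*(-13 - 2*4))*(-7384) = -8*(-13 - 8)*(-7384) = -8*(-21)*(-7384) = 168*(-7384) = -1240512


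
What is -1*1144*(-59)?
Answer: 67496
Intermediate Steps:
-1*1144*(-59) = -1144*(-59) = 67496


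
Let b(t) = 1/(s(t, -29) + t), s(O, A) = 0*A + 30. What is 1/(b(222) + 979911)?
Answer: 252/246937573 ≈ 1.0205e-6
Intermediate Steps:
s(O, A) = 30 (s(O, A) = 0 + 30 = 30)
b(t) = 1/(30 + t)
1/(b(222) + 979911) = 1/(1/(30 + 222) + 979911) = 1/(1/252 + 979911) = 1/(246937573/252) = 252/246937573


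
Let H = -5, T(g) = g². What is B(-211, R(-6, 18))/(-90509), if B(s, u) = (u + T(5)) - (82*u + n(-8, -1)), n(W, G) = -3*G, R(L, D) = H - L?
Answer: 59/90509 ≈ 0.00065187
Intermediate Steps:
R(L, D) = -5 - L
B(s, u) = 22 - 81*u (B(s, u) = (u + 5²) - (82*u - 3*(-1)) = (u + 25) - (82*u + 3) = (25 + u) - (3 + 82*u) = (25 + u) + (-3 - 82*u) = 22 - 81*u)
B(-211, R(-6, 18))/(-90509) = (22 - 81*(-5 - 1*(-6)))/(-90509) = (22 - 81*(-5 + 6))*(-1/90509) = (22 - 81*1)*(-1/90509) = (22 - 81)*(-1/90509) = -59*(-1/90509) = 59/90509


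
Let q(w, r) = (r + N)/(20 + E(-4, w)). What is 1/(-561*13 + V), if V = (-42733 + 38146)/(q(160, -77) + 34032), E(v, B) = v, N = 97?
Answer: -136133/992836317 ≈ -0.00013712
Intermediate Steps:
q(w, r) = 97/16 + r/16 (q(w, r) = (r + 97)/(20 - 4) = (97 + r)/16 = (97 + r)*(1/16) = 97/16 + r/16)
V = -18348/136133 (V = (-42733 + 38146)/((97/16 + (1/16)*(-77)) + 34032) = -4587/((97/16 - 77/16) + 34032) = -4587/(5/4 + 34032) = -4587/136133/4 = -4587*4/136133 = -18348/136133 ≈ -0.13478)
1/(-561*13 + V) = 1/(-561*13 - 18348/136133) = 1/(-7293 - 18348/136133) = 1/(-992836317/136133) = -136133/992836317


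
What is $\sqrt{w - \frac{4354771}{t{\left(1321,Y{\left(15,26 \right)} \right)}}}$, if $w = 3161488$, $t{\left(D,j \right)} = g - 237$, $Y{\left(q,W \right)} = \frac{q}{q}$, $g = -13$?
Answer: $\frac{\sqrt{7947267710}}{50} \approx 1782.9$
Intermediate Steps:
$Y{\left(q,W \right)} = 1$
$t{\left(D,j \right)} = -250$ ($t{\left(D,j \right)} = -13 - 237 = -250$)
$\sqrt{w - \frac{4354771}{t{\left(1321,Y{\left(15,26 \right)} \right)}}} = \sqrt{3161488 - \frac{4354771}{-250}} = \sqrt{3161488 - - \frac{4354771}{250}} = \sqrt{3161488 + \frac{4354771}{250}} = \sqrt{\frac{794726771}{250}} = \frac{\sqrt{7947267710}}{50}$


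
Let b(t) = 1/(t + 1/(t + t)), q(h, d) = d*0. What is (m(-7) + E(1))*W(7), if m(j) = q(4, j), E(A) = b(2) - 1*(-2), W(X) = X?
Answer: 154/9 ≈ 17.111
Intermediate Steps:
q(h, d) = 0
b(t) = 1/(t + 1/(2*t))
E(A) = 22/9 (E(A) = 2*2/(1 + 2*2²) - 1*(-2) = 2*2/(1 + 2*4) + 2 = 2*2/(1 + 8) + 2 = 2*2/9 + 2 = 2*2*(⅑) + 2 = 4/9 + 2 = 22/9)
m(j) = 0
(m(-7) + E(1))*W(7) = (0 + 22/9)*7 = (22/9)*7 = 154/9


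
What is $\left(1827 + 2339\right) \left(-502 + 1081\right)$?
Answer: $2412114$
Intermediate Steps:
$\left(1827 + 2339\right) \left(-502 + 1081\right) = 4166 \cdot 579 = 2412114$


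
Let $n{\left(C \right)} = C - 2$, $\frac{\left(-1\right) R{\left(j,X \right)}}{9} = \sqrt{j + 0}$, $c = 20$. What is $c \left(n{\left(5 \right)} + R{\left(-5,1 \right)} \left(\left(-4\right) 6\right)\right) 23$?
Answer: $1380 + 99360 i \sqrt{5} \approx 1380.0 + 2.2218 \cdot 10^{5} i$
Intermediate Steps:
$R{\left(j,X \right)} = - 9 \sqrt{j}$ ($R{\left(j,X \right)} = - 9 \sqrt{j + 0} = - 9 \sqrt{j}$)
$n{\left(C \right)} = -2 + C$
$c \left(n{\left(5 \right)} + R{\left(-5,1 \right)} \left(\left(-4\right) 6\right)\right) 23 = 20 \left(\left(-2 + 5\right) + - 9 \sqrt{-5} \left(\left(-4\right) 6\right)\right) 23 = 20 \left(3 + - 9 i \sqrt{5} \left(-24\right)\right) 23 = 20 \left(3 + 216 i \sqrt{5}\right) 23 = \left(60 + 4320 i \sqrt{5}\right) 23 = 1380 + 99360 i \sqrt{5}$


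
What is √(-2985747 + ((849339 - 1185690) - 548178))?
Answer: 2*I*√967569 ≈ 1967.3*I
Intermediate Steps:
√(-2985747 + ((849339 - 1185690) - 548178)) = √(-2985747 + (-336351 - 548178)) = √(-2985747 - 884529) = √(-3870276) = 2*I*√967569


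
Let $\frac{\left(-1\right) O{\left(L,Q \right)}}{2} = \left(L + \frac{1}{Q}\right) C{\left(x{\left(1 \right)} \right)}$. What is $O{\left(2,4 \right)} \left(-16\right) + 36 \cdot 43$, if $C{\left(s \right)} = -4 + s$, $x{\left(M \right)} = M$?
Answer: $1332$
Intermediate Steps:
$O{\left(L,Q \right)} = 6 L + \frac{6}{Q}$ ($O{\left(L,Q \right)} = - 2 \left(L + \frac{1}{Q}\right) \left(-4 + 1\right) = - 2 \left(L + \frac{1}{Q}\right) \left(-3\right) = - 2 \left(- 3 L - \frac{3}{Q}\right) = 6 L + \frac{6}{Q}$)
$O{\left(2,4 \right)} \left(-16\right) + 36 \cdot 43 = \left(6 \cdot 2 + \frac{6}{4}\right) \left(-16\right) + 36 \cdot 43 = \left(12 + 6 \cdot \frac{1}{4}\right) \left(-16\right) + 1548 = \left(12 + \frac{3}{2}\right) \left(-16\right) + 1548 = \frac{27}{2} \left(-16\right) + 1548 = -216 + 1548 = 1332$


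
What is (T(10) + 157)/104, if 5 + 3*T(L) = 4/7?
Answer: 1633/1092 ≈ 1.4954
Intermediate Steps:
T(L) = -31/21 (T(L) = -5/3 + (4/7)/3 = -5/3 + (4*(⅐))/3 = -5/3 + (⅓)*(4/7) = -5/3 + 4/21 = -31/21)
(T(10) + 157)/104 = (-31/21 + 157)/104 = (3266/21)*(1/104) = 1633/1092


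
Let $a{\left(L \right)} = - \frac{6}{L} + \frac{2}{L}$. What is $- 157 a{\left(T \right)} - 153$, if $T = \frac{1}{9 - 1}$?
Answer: $4871$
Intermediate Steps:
$T = \frac{1}{8} \approx 0.125$
$a{\left(L \right)} = - \frac{4}{L}$
$- 157 a{\left(T \right)} - 153 = - 157 \left(- 4 \frac{1}{\frac{1}{8}}\right) - 153 = - 157 \left(\left(-4\right) 8\right) - 153 = \left(-157\right) \left(-32\right) - 153 = 5024 - 153 = 4871$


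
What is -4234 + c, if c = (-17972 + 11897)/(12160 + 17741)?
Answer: -42202303/9967 ≈ -4234.2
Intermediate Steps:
c = -2025/9967 (c = -6075/29901 = -6075*1/29901 = -2025/9967 ≈ -0.20317)
-4234 + c = -4234 - 2025/9967 = -42202303/9967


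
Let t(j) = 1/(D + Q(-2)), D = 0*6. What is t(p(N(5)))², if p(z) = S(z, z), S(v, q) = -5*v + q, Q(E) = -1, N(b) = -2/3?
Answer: 1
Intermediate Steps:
N(b) = -⅔ (N(b) = -2*⅓ = -⅔)
S(v, q) = q - 5*v
p(z) = -4*z (p(z) = z - 5*z = -4*z)
D = 0
t(j) = -1 (t(j) = 1/(0 - 1) = 1/(-1) = -1)
t(p(N(5)))² = (-1)² = 1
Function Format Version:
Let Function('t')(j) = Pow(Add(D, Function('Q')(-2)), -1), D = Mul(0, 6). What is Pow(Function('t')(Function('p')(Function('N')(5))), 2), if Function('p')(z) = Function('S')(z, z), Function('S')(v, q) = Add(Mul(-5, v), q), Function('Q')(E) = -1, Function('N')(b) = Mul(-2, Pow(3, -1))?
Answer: 1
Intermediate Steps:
Function('N')(b) = Rational(-2, 3) (Function('N')(b) = Mul(-2, Rational(1, 3)) = Rational(-2, 3))
Function('S')(v, q) = Add(q, Mul(-5, v))
Function('p')(z) = Mul(-4, z) (Function('p')(z) = Add(z, Mul(-5, z)) = Mul(-4, z))
D = 0
Function('t')(j) = -1 (Function('t')(j) = Pow(Add(0, -1), -1) = Pow(-1, -1) = -1)
Pow(Function('t')(Function('p')(Function('N')(5))), 2) = Pow(-1, 2) = 1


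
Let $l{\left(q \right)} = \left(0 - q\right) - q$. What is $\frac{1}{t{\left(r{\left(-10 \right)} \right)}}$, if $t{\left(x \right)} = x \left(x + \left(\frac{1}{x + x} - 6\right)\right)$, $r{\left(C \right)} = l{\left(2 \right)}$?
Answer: $\frac{2}{81} \approx 0.024691$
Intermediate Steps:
$l{\left(q \right)} = - 2 q$ ($l{\left(q \right)} = - q - q = - 2 q$)
$r{\left(C \right)} = -4$ ($r{\left(C \right)} = \left(-2\right) 2 = -4$)
$t{\left(x \right)} = x \left(-6 + x + \frac{1}{2 x}\right)$ ($t{\left(x \right)} = x \left(x - \left(6 - \frac{1}{2 x}\right)\right) = x \left(-6 + x + \frac{1}{2 x}\right)$)
$\frac{1}{t{\left(r{\left(-10 \right)} \right)}} = \frac{1}{\frac{1}{2} + \left(-4\right)^{2} - -24} = \frac{1}{\frac{1}{2} + 16 + 24} = \frac{1}{\frac{81}{2}} = \frac{2}{81}$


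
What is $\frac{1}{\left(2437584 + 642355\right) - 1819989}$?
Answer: $\frac{1}{1259950} \approx 7.9368 \cdot 10^{-7}$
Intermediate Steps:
$\frac{1}{\left(2437584 + 642355\right) - 1819989} = \frac{1}{3079939 - 1819989} = \frac{1}{1259950}$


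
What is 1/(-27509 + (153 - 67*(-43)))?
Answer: -1/24475 ≈ -4.0858e-5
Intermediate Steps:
1/(-27509 + (153 - 67*(-43))) = 1/(-27509 + (153 + 2881)) = 1/(-27509 + 3034) = 1/(-24475) = -1/24475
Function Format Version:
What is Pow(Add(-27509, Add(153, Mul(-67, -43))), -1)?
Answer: Rational(-1, 24475) ≈ -4.0858e-5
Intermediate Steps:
Pow(Add(-27509, Add(153, Mul(-67, -43))), -1) = Pow(Add(-27509, Add(153, 2881)), -1) = Pow(Add(-27509, 3034), -1) = Pow(-24475, -1) = Rational(-1, 24475)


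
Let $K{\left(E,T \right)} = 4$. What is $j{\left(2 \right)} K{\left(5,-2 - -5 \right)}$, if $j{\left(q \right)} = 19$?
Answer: $76$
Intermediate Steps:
$j{\left(2 \right)} K{\left(5,-2 - -5 \right)} = 19 \cdot 4 = 76$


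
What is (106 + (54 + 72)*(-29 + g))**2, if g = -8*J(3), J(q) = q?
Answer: 43191184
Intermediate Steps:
g = -24 (g = -8*3 = -24)
(106 + (54 + 72)*(-29 + g))**2 = (106 + (54 + 72)*(-29 - 24))**2 = (106 + 126*(-53))**2 = (106 - 6678)**2 = (-6572)**2 = 43191184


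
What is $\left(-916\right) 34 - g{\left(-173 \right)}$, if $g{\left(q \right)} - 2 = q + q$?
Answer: $-30800$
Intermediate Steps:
$g{\left(q \right)} = 2 + 2 q$ ($g{\left(q \right)} = 2 + \left(q + q\right) = 2 + 2 q$)
$\left(-916\right) 34 - g{\left(-173 \right)} = \left(-916\right) 34 - \left(2 + 2 \left(-173\right)\right) = -31144 - \left(2 - 346\right) = -31144 - -344 = -31144 + 344 = -30800$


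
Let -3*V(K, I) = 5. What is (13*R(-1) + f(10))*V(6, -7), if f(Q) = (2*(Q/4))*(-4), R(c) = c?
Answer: 55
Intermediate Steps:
V(K, I) = -5/3 (V(K, I) = -1/3*5 = -5/3)
f(Q) = -2*Q (f(Q) = (2*(Q*(1/4)))*(-4) = (2*(Q/4))*(-4) = (Q/2)*(-4) = -2*Q)
(13*R(-1) + f(10))*V(6, -7) = (13*(-1) - 2*10)*(-5/3) = (-13 - 20)*(-5/3) = -33*(-5/3) = 55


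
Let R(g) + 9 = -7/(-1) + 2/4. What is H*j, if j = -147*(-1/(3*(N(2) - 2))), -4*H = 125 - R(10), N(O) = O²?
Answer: -12397/16 ≈ -774.81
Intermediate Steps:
R(g) = -3/2 (R(g) = -9 + (-7/(-1) + 2/4) = -9 + (-7*(-1) + 2*(¼)) = -9 + (7 + ½) = -9 + 15/2 = -3/2)
H = -253/8 (H = -(125 - 1*(-3/2))/4 = -(125 + 3/2)/4 = -¼*253/2 = -253/8 ≈ -31.625)
j = 49/2 (j = -147*(-1/(3*(2² - 2))) = -147*(-1/(3*(4 - 2))) = -147/(2*(-3)) = -147/(-6) = -147*(-⅙) = 49/2 ≈ 24.500)
H*j = -253/8*49/2 = -12397/16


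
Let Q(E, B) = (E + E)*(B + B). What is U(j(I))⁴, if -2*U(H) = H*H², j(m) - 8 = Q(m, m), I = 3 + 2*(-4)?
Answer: 157385632301186150301696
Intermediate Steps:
Q(E, B) = 4*B*E (Q(E, B) = (2*E)*(2*B) = 4*B*E)
I = -5 (I = 3 - 8 = -5)
j(m) = 8 + 4*m² (j(m) = 8 + 4*m*m = 8 + 4*m²)
U(H) = -H³/2 (U(H) = -H*H²/2 = -H³/2)
U(j(I))⁴ = (-(8 + 4*(-5)²)³/2)⁴ = (-(8 + 4*25)³/2)⁴ = (-(8 + 100)³/2)⁴ = (-½*108³)⁴ = (-½*1259712)⁴ = (-629856)⁴ = 157385632301186150301696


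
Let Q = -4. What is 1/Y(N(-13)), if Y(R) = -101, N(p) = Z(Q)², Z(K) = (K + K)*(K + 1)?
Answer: -1/101 ≈ -0.0099010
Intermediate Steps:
Z(K) = 2*K*(1 + K) (Z(K) = (2*K)*(1 + K) = 2*K*(1 + K))
N(p) = 576 (N(p) = (2*(-4)*(1 - 4))² = (2*(-4)*(-3))² = 24² = 576)
1/Y(N(-13)) = 1/(-101) = -1/101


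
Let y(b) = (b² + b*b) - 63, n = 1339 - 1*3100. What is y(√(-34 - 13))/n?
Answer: 157/1761 ≈ 0.089154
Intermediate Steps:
n = -1761 (n = 1339 - 3100 = -1761)
y(b) = -63 + 2*b² (y(b) = (b² + b²) - 63 = 2*b² - 63 = -63 + 2*b²)
y(√(-34 - 13))/n = (-63 + 2*(√(-34 - 13))²)/(-1761) = (-63 + 2*(√(-47))²)*(-1/1761) = (-63 + 2*(I*√47)²)*(-1/1761) = (-63 + 2*(-47))*(-1/1761) = (-63 - 94)*(-1/1761) = -157*(-1/1761) = 157/1761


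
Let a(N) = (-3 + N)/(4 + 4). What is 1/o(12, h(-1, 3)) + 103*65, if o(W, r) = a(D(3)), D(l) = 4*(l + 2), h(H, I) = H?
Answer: 113823/17 ≈ 6695.5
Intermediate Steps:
D(l) = 8 + 4*l (D(l) = 4*(2 + l) = 8 + 4*l)
a(N) = -3/8 + N/8 (a(N) = (-3 + N)/8 = (-3 + N)*(⅛) = -3/8 + N/8)
o(W, r) = 17/8 (o(W, r) = -3/8 + (8 + 4*3)/8 = -3/8 + (8 + 12)/8 = -3/8 + (⅛)*20 = -3/8 + 5/2 = 17/8)
1/o(12, h(-1, 3)) + 103*65 = 1/(17/8) + 103*65 = 8/17 + 6695 = 113823/17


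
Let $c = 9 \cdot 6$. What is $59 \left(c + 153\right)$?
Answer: $12213$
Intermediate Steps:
$c = 54$
$59 \left(c + 153\right) = 59 \left(54 + 153\right) = 59 \cdot 207 = 12213$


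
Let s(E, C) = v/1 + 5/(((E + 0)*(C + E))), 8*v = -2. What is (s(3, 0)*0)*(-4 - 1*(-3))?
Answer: 0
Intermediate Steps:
v = -¼ (v = (⅛)*(-2) = -¼ ≈ -0.25000)
s(E, C) = -¼ + 5/(E*(C + E)) (s(E, C) = -¼/1 + 5/(((E + 0)*(C + E))) = -¼*1 + 5/((E*(C + E))) = -¼ + 5*(1/(E*(C + E))) = -¼ + 5/(E*(C + E)))
(s(3, 0)*0)*(-4 - 1*(-3)) = (((¼)*(20 - 1*3² - 1*0*3)/(3*(0 + 3)))*0)*(-4 - 1*(-3)) = (((¼)*(⅓)*(20 - 1*9 + 0)/3)*0)*(-4 + 3) = (((¼)*(⅓)*(⅓)*(20 - 9 + 0))*0)*(-1) = (((¼)*(⅓)*(⅓)*11)*0)*(-1) = ((11/36)*0)*(-1) = 0*(-1) = 0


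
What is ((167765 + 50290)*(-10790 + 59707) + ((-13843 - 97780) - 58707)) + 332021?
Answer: 10666758126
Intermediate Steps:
((167765 + 50290)*(-10790 + 59707) + ((-13843 - 97780) - 58707)) + 332021 = (218055*48917 + (-111623 - 58707)) + 332021 = (10666596435 - 170330) + 332021 = 10666426105 + 332021 = 10666758126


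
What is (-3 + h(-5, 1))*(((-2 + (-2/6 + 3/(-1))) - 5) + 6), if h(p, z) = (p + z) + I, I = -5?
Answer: 52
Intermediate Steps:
h(p, z) = -5 + p + z (h(p, z) = (p + z) - 5 = -5 + p + z)
(-3 + h(-5, 1))*(((-2 + (-2/6 + 3/(-1))) - 5) + 6) = (-3 + (-5 - 5 + 1))*(((-2 + (-2/6 + 3/(-1))) - 5) + 6) = (-3 - 9)*(((-2 + (-2*⅙ + 3*(-1))) - 5) + 6) = -12*(((-2 + (-⅓ - 3)) - 5) + 6) = -12*(((-2 - 10/3) - 5) + 6) = -12*((-16/3 - 5) + 6) = -12*(-31/3 + 6) = -12*(-13/3) = 52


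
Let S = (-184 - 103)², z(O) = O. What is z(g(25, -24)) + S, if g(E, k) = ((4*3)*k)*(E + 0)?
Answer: 75169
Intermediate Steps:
g(E, k) = 12*E*k (g(E, k) = (12*k)*E = 12*E*k)
S = 82369 (S = (-287)² = 82369)
z(g(25, -24)) + S = 12*25*(-24) + 82369 = -7200 + 82369 = 75169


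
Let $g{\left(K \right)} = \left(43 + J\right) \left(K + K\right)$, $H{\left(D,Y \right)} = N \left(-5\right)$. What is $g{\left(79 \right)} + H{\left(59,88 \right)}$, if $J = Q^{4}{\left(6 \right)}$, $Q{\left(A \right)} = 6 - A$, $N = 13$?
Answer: $6729$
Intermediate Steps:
$H{\left(D,Y \right)} = -65$ ($H{\left(D,Y \right)} = 13 \left(-5\right) = -65$)
$J = 0$ ($J = \left(6 - 6\right)^{4} = 0^{4} = 0$)
$g{\left(K \right)} = 86 K$ ($g{\left(K \right)} = \left(43 + 0\right) \left(K + K\right) = 43 \cdot 2 K = 86 K$)
$g{\left(79 \right)} + H{\left(59,88 \right)} = 86 \cdot 79 - 65 = 6794 - 65 = 6729$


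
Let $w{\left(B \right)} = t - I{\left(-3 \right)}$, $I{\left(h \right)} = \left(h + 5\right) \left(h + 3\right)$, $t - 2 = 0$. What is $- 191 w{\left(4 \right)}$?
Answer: $-382$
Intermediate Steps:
$t = 2$ ($t = 2 + 0 = 2$)
$I{\left(h \right)} = \left(3 + h\right) \left(5 + h\right)$ ($I{\left(h \right)} = \left(5 + h\right) \left(3 + h\right) = \left(3 + h\right) \left(5 + h\right)$)
$w{\left(B \right)} = 2$ ($w{\left(B \right)} = 2 - \left(15 + \left(-3\right)^{2} + 8 \left(-3\right)\right) = 2 - \left(15 + 9 - 24\right) = 2 - 0 = 2 + 0 = 2$)
$- 191 w{\left(4 \right)} = \left(-191\right) 2 = -382$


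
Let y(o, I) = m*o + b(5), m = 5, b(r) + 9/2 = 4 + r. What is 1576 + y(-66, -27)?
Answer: 2501/2 ≈ 1250.5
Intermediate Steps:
b(r) = -1/2 + r (b(r) = -9/2 + (4 + r) = -1/2 + r)
y(o, I) = 9/2 + 5*o (y(o, I) = 5*o + (-1/2 + 5) = 5*o + 9/2 = 9/2 + 5*o)
1576 + y(-66, -27) = 1576 + (9/2 + 5*(-66)) = 1576 + (9/2 - 330) = 1576 - 651/2 = 2501/2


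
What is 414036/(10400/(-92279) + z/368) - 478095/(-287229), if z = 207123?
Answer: 1349202721957728361/1829579423269931 ≈ 737.44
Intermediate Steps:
414036/(10400/(-92279) + z/368) - 478095/(-287229) = 414036/(10400/(-92279) + 207123/368) - 478095/(-287229) = 414036/(10400*(-1/92279) + 207123*(1/368)) - 478095*(-1/287229) = 414036/(-10400/92279 + 207123/368) + 159365/95743 = 414036/(19109276117/33958672) + 159365/95743 = 414036*(33958672/19109276117) + 159365/95743 = 14060112720192/19109276117 + 159365/95743 = 1349202721957728361/1829579423269931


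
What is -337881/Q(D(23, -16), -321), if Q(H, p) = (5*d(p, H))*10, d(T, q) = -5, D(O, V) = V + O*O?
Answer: 337881/250 ≈ 1351.5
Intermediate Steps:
D(O, V) = V + O²
Q(H, p) = -250 (Q(H, p) = (5*(-5))*10 = -25*10 = -250)
-337881/Q(D(23, -16), -321) = -337881/(-250) = -337881*(-1/250) = 337881/250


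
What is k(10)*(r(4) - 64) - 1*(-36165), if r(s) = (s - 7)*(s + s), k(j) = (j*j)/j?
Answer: 35285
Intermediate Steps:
k(j) = j (k(j) = j**2/j = j)
r(s) = 2*s*(-7 + s) (r(s) = (-7 + s)*(2*s) = 2*s*(-7 + s))
k(10)*(r(4) - 64) - 1*(-36165) = 10*(2*4*(-7 + 4) - 64) - 1*(-36165) = 10*(2*4*(-3) - 64) + 36165 = 10*(-24 - 64) + 36165 = 10*(-88) + 36165 = -880 + 36165 = 35285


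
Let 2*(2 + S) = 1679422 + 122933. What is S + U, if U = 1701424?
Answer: 5205199/2 ≈ 2.6026e+6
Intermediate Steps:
S = 1802351/2 (S = -2 + (1679422 + 122933)/2 = -2 + (½)*1802355 = -2 + 1802355/2 = 1802351/2 ≈ 9.0118e+5)
S + U = 1802351/2 + 1701424 = 5205199/2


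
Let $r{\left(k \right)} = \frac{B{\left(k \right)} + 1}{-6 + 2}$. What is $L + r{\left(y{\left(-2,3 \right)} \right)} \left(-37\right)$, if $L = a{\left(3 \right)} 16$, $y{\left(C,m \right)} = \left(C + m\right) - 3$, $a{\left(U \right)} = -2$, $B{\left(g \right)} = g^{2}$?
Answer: $\frac{57}{4} \approx 14.25$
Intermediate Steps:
$y{\left(C,m \right)} = -3 + C + m$
$r{\left(k \right)} = - \frac{1}{4} - \frac{k^{2}}{4}$ ($r{\left(k \right)} = \frac{k^{2} + 1}{-6 + 2} = \frac{1 + k^{2}}{-4} = \left(1 + k^{2}\right) \left(- \frac{1}{4}\right) = - \frac{1}{4} - \frac{k^{2}}{4}$)
$L = -32$ ($L = \left(-2\right) 16 = -32$)
$L + r{\left(y{\left(-2,3 \right)} \right)} \left(-37\right) = -32 + \left(- \frac{1}{4} - \frac{\left(-3 - 2 + 3\right)^{2}}{4}\right) \left(-37\right) = -32 + \left(- \frac{1}{4} - \frac{\left(-2\right)^{2}}{4}\right) \left(-37\right) = -32 + \left(- \frac{1}{4} - 1\right) \left(-37\right) = -32 - - \frac{185}{4} = -32 + \frac{185}{4} = \frac{57}{4}$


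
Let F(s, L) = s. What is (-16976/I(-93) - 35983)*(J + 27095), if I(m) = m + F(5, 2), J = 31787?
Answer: -23181313462/11 ≈ -2.1074e+9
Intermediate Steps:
I(m) = 5 + m (I(m) = m + 5 = 5 + m)
(-16976/I(-93) - 35983)*(J + 27095) = (-16976/(5 - 93) - 35983)*(31787 + 27095) = (-16976/(-88) - 35983)*58882 = (-16976*(-1/88) - 35983)*58882 = (2122/11 - 35983)*58882 = -393691/11*58882 = -23181313462/11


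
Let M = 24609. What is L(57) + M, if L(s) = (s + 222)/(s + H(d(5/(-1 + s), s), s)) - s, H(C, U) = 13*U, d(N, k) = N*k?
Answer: 6530925/266 ≈ 24552.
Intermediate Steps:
L(s) = -s + (222 + s)/(14*s) (L(s) = (s + 222)/(s + 13*s) - s = (222 + s)/((14*s)) - s = (222 + s)*(1/(14*s)) - s = (222 + s)/(14*s) - s = -s + (222 + s)/(14*s))
L(57) + M = (1/14 - 1*57 + (111/7)/57) + 24609 = (1/14 - 57 + (111/7)*(1/57)) + 24609 = (1/14 - 57 + 37/133) + 24609 = -15069/266 + 24609 = 6530925/266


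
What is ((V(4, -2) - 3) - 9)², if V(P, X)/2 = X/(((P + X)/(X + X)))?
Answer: 16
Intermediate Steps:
V(P, X) = 4*X²/(P + X) (V(P, X) = 2*(X/(((P + X)/(X + X)))) = 2*(X/(((P + X)/((2*X))))) = 2*(X/(((P + X)*(1/(2*X))))) = 2*(X/(((P + X)/(2*X)))) = 2*(X*(2*X/(P + X))) = 2*(2*X²/(P + X)) = 4*X²/(P + X))
((V(4, -2) - 3) - 9)² = ((4*(-2)²/(4 - 2) - 3) - 9)² = ((4*4/2 - 3) - 9)² = ((4*4*(½) - 3) - 9)² = ((8 - 3) - 9)² = (5 - 9)² = (-4)² = 16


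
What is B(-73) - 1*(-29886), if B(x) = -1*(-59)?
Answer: 29945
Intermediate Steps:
B(x) = 59
B(-73) - 1*(-29886) = 59 - 1*(-29886) = 59 + 29886 = 29945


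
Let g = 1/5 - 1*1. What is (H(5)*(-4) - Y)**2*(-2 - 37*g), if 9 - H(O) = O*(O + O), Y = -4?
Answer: 3894912/5 ≈ 7.7898e+5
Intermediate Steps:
H(O) = 9 - 2*O**2 (H(O) = 9 - O*(O + O) = 9 - O*2*O = 9 - 2*O**2)
g = -4/5 (g = 1/5 - 1 = -4/5 ≈ -0.80000)
(H(5)*(-4) - Y)**2*(-2 - 37*g) = ((9 - 2*5**2)*(-4) - 1*(-4))**2*(-2 - 37*(-4/5)) = ((9 - 2*25)*(-4) + 4)**2*(-2 + 148/5) = ((9 - 50)*(-4) + 4)**2*(138/5) = (-41*(-4) + 4)**2*(138/5) = (164 + 4)**2*(138/5) = 168**2*(138/5) = 28224*(138/5) = 3894912/5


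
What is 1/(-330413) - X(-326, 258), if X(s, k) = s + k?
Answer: 22468083/330413 ≈ 68.000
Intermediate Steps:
X(s, k) = k + s
1/(-330413) - X(-326, 258) = 1/(-330413) - (258 - 326) = -1/330413 - 1*(-68) = -1/330413 + 68 = 22468083/330413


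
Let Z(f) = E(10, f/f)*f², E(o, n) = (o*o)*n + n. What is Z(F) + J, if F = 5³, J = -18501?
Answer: 1559624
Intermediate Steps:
E(o, n) = n + n*o² (E(o, n) = o²*n + n = n*o² + n = n + n*o²)
F = 125
Z(f) = 101*f² (Z(f) = ((f/f)*(1 + 10²))*f² = (1*(1 + 100))*f² = (1*101)*f² = 101*f²)
Z(F) + J = 101*125² - 18501 = 101*15625 - 18501 = 1578125 - 18501 = 1559624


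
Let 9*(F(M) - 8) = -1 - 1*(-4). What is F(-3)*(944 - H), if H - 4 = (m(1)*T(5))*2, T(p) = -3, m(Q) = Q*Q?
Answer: 23650/3 ≈ 7883.3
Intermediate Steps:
m(Q) = Q²
H = -2 (H = 4 + (1²*(-3))*2 = 4 + (1*(-3))*2 = 4 - 3*2 = 4 - 6 = -2)
F(M) = 25/3 (F(M) = 8 + (-1 - 1*(-4))/9 = 8 + (-1 + 4)/9 = 8 + (⅑)*3 = 8 + ⅓ = 25/3)
F(-3)*(944 - H) = 25*(944 - 1*(-2))/3 = 25*(944 + 2)/3 = (25/3)*946 = 23650/3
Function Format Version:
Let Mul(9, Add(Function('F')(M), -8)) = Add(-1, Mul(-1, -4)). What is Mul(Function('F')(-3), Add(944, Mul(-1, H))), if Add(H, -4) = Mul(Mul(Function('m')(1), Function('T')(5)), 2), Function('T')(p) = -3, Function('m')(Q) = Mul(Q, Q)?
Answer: Rational(23650, 3) ≈ 7883.3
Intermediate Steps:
Function('m')(Q) = Pow(Q, 2)
H = -2 (H = Add(4, Mul(Mul(Pow(1, 2), -3), 2)) = Add(4, Mul(Mul(1, -3), 2)) = Add(4, Mul(-3, 2)) = Add(4, -6) = -2)
Function('F')(M) = Rational(25, 3) (Function('F')(M) = Add(8, Mul(Rational(1, 9), Add(-1, Mul(-1, -4)))) = Add(8, Mul(Rational(1, 9), Add(-1, 4))) = Add(8, Mul(Rational(1, 9), 3)) = Add(8, Rational(1, 3)) = Rational(25, 3))
Mul(Function('F')(-3), Add(944, Mul(-1, H))) = Mul(Rational(25, 3), Add(944, Mul(-1, -2))) = Mul(Rational(25, 3), Add(944, 2)) = Mul(Rational(25, 3), 946) = Rational(23650, 3)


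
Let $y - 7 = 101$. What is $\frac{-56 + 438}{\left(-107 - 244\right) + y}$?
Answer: $- \frac{382}{243} \approx -1.572$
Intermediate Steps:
$y = 108$ ($y = 7 + 101 = 108$)
$\frac{-56 + 438}{\left(-107 - 244\right) + y} = \frac{-56 + 438}{\left(-107 - 244\right) + 108} = \frac{382}{\left(-107 - 244\right) + 108} = \frac{382}{-351 + 108} = \frac{382}{-243} = 382 \left(- \frac{1}{243}\right) = - \frac{382}{243}$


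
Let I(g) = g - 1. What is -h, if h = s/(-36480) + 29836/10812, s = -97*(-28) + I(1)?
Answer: -7354527/2739040 ≈ -2.6851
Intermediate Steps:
I(g) = -1 + g
s = 2716 (s = -97*(-28) + (-1 + 1) = 2716 + 0 = 2716)
h = 7354527/2739040 (h = 2716/(-36480) + 29836/10812 = 2716*(-1/36480) + 29836*(1/10812) = -679/9120 + 7459/2703 = 7354527/2739040 ≈ 2.6851)
-h = -1*7354527/2739040 = -7354527/2739040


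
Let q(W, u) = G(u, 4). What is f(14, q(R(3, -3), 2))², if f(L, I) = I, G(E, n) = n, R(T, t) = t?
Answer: 16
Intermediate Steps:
q(W, u) = 4
f(14, q(R(3, -3), 2))² = 4² = 16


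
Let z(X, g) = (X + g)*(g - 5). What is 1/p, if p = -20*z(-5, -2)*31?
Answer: -1/30380 ≈ -3.2916e-5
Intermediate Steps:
z(X, g) = (-5 + g)*(X + g) (z(X, g) = (X + g)*(-5 + g) = (-5 + g)*(X + g))
p = -30380 (p = -20*((-2)² - 5*(-5) - 5*(-2) - 5*(-2))*31 = -20*(4 + 25 + 10 + 10)*31 = -20*49*31 = -980*31 = -30380)
1/p = 1/(-30380) = -1/30380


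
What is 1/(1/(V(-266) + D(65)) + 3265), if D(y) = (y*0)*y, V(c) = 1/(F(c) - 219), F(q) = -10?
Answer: 1/3036 ≈ 0.00032938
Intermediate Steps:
V(c) = -1/229 (V(c) = 1/(-10 - 219) = 1/(-229) = -1/229)
D(y) = 0 (D(y) = 0*y = 0)
1/(1/(V(-266) + D(65)) + 3265) = 1/(1/(-1/229 + 0) + 3265) = 1/(1/(-1/229) + 3265) = 1/(-229 + 3265) = 1/3036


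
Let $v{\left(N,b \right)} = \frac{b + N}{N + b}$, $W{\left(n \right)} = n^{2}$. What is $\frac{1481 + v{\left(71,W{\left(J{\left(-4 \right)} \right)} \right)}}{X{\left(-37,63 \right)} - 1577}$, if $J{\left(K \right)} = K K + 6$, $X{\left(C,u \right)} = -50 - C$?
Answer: $- \frac{247}{265} \approx -0.93208$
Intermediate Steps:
$J{\left(K \right)} = 6 + K^{2}$ ($J{\left(K \right)} = K^{2} + 6 = 6 + K^{2}$)
$v{\left(N,b \right)} = 1$ ($v{\left(N,b \right)} = \frac{N + b}{N + b} = 1$)
$\frac{1481 + v{\left(71,W{\left(J{\left(-4 \right)} \right)} \right)}}{X{\left(-37,63 \right)} - 1577} = \frac{1481 + 1}{\left(-50 - -37\right) - 1577} = \frac{1482}{\left(-50 + 37\right) - 1577} = \frac{1482}{-13 - 1577} = \frac{1482}{-1590} = 1482 \left(- \frac{1}{1590}\right) = - \frac{247}{265}$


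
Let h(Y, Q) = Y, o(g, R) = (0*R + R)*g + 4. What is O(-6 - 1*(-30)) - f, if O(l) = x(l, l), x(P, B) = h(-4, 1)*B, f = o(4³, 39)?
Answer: -2596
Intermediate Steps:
o(g, R) = 4 + R*g (o(g, R) = (0 + R)*g + 4 = R*g + 4 = 4 + R*g)
f = 2500 (f = 4 + 39*4³ = 4 + 39*64 = 4 + 2496 = 2500)
x(P, B) = -4*B
O(l) = -4*l
O(-6 - 1*(-30)) - f = -4*(-6 - 1*(-30)) - 1*2500 = -4*(-6 + 30) - 2500 = -4*24 - 2500 = -96 - 2500 = -2596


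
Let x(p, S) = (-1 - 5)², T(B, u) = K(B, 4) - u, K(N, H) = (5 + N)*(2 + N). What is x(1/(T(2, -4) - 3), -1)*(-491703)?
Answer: -17701308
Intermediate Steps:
K(N, H) = (2 + N)*(5 + N)
T(B, u) = 10 + B² - u + 7*B (T(B, u) = (10 + B² + 7*B) - u = 10 + B² - u + 7*B)
x(p, S) = 36 (x(p, S) = (-6)² = 36)
x(1/(T(2, -4) - 3), -1)*(-491703) = 36*(-491703) = -17701308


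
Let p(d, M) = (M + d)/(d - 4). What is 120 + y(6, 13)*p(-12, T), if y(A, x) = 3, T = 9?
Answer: 1929/16 ≈ 120.56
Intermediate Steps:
p(d, M) = (M + d)/(-4 + d)
120 + y(6, 13)*p(-12, T) = 120 + 3*((9 - 12)/(-4 - 12)) = 120 + 3*(-3/(-16)) = 120 + 3*(-1/16*(-3)) = 120 + 3*(3/16) = 120 + 9/16 = 1929/16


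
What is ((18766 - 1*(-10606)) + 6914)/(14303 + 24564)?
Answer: 36286/38867 ≈ 0.93359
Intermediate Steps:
((18766 - 1*(-10606)) + 6914)/(14303 + 24564) = ((18766 + 10606) + 6914)/38867 = (29372 + 6914)*(1/38867) = 36286*(1/38867) = 36286/38867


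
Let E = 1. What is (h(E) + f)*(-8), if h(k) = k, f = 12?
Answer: -104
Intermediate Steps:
(h(E) + f)*(-8) = (1 + 12)*(-8) = 13*(-8) = -104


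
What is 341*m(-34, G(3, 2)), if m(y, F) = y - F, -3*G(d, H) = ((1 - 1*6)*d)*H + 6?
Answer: -14322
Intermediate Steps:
G(d, H) = -2 + 5*H*d/3 (G(d, H) = -(((1 - 1*6)*d)*H + 6)/3 = -(((1 - 6)*d)*H + 6)/3 = -((-5*d)*H + 6)/3 = -(-5*H*d + 6)/3 = -(6 - 5*H*d)/3 = -2 + 5*H*d/3)
341*m(-34, G(3, 2)) = 341*(-34 - (-2 + (5/3)*2*3)) = 341*(-34 - (-2 + 10)) = 341*(-34 - 1*8) = 341*(-34 - 8) = 341*(-42) = -14322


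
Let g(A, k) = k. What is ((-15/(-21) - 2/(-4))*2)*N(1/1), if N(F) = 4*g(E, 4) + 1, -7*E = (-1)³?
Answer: 289/7 ≈ 41.286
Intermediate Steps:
E = ⅐ (E = -⅐*(-1)³ = -⅐*(-1) = ⅐ ≈ 0.14286)
N(F) = 17 (N(F) = 4*4 + 1 = 16 + 1 = 17)
((-15/(-21) - 2/(-4))*2)*N(1/1) = ((-15/(-21) - 2/(-4))*2)*17 = ((-15*(-1/21) - 2*(-¼))*2)*17 = ((5/7 + ½)*2)*17 = ((17/14)*2)*17 = (17/7)*17 = 289/7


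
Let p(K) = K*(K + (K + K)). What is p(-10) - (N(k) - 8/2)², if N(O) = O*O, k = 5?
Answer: -141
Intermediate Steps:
N(O) = O²
p(K) = 3*K² (p(K) = K*(K + 2*K) = K*(3*K) = 3*K²)
p(-10) - (N(k) - 8/2)² = 3*(-10)² - (5² - 8/2)² = 3*100 - (25 - 8*½)² = 300 - (25 - 4)² = 300 - 1*21² = 300 - 1*441 = 300 - 441 = -141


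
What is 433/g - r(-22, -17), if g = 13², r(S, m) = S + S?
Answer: 7869/169 ≈ 46.562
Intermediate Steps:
r(S, m) = 2*S
g = 169
433/g - r(-22, -17) = 433/169 - 2*(-22) = 433*(1/169) - 1*(-44) = 433/169 + 44 = 7869/169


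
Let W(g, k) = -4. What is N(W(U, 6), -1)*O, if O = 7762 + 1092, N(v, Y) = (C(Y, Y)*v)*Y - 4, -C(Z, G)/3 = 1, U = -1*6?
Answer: -141664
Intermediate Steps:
U = -6
C(Z, G) = -3 (C(Z, G) = -3*1 = -3)
N(v, Y) = -4 - 3*Y*v (N(v, Y) = (-3*v)*Y - 4 = -3*Y*v - 4 = -4 - 3*Y*v)
O = 8854
N(W(U, 6), -1)*O = (-4 - 3*(-1)*(-4))*8854 = (-4 - 12)*8854 = -16*8854 = -141664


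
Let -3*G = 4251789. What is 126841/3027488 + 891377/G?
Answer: -2518866114793/4290746725344 ≈ -0.58705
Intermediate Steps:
G = -1417263 (G = -1/3*4251789 = -1417263)
126841/3027488 + 891377/G = 126841/3027488 + 891377/(-1417263) = 126841*(1/3027488) + 891377*(-1/1417263) = 126841/3027488 - 891377/1417263 = -2518866114793/4290746725344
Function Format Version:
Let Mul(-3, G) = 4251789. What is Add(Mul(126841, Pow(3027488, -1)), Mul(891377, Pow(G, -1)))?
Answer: Rational(-2518866114793, 4290746725344) ≈ -0.58705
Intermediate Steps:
G = -1417263 (G = Mul(Rational(-1, 3), 4251789) = -1417263)
Add(Mul(126841, Pow(3027488, -1)), Mul(891377, Pow(G, -1))) = Add(Mul(126841, Pow(3027488, -1)), Mul(891377, Pow(-1417263, -1))) = Add(Mul(126841, Rational(1, 3027488)), Mul(891377, Rational(-1, 1417263))) = Add(Rational(126841, 3027488), Rational(-891377, 1417263)) = Rational(-2518866114793, 4290746725344)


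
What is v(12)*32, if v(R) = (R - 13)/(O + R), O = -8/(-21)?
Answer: -168/65 ≈ -2.5846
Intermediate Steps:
O = 8/21 (O = -8*(-1/21) = 8/21 ≈ 0.38095)
v(R) = (-13 + R)/(8/21 + R) (v(R) = (R - 13)/(8/21 + R) = (-13 + R)/(8/21 + R))
v(12)*32 = (21*(-13 + 12)/(8 + 21*12))*32 = (21*(-1)/(8 + 252))*32 = (21*(-1)/260)*32 = (21*(1/260)*(-1))*32 = -21/260*32 = -168/65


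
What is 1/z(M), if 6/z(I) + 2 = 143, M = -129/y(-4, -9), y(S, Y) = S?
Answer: 47/2 ≈ 23.500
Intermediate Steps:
M = 129/4 (M = -129/(-4) = -129*(-¼) = 129/4 ≈ 32.250)
z(I) = 2/47 (z(I) = 6/(-2 + 143) = 6/141 = 6*(1/141) = 2/47)
1/z(M) = 1/(2/47) = 47/2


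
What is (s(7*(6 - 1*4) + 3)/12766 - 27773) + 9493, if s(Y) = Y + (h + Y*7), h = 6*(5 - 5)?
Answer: -116681172/6383 ≈ -18280.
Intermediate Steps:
h = 0 (h = 6*0 = 0)
s(Y) = 8*Y (s(Y) = Y + (0 + Y*7) = Y + (0 + 7*Y) = Y + 7*Y = 8*Y)
(s(7*(6 - 1*4) + 3)/12766 - 27773) + 9493 = ((8*(7*(6 - 1*4) + 3))/12766 - 27773) + 9493 = ((8*(7*(6 - 4) + 3))*(1/12766) - 27773) + 9493 = ((8*(7*2 + 3))*(1/12766) - 27773) + 9493 = ((8*(14 + 3))*(1/12766) - 27773) + 9493 = ((8*17)*(1/12766) - 27773) + 9493 = (136*(1/12766) - 27773) + 9493 = (68/6383 - 27773) + 9493 = -177274991/6383 + 9493 = -116681172/6383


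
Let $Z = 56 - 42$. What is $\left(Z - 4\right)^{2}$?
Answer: $100$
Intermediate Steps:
$Z = 14$
$\left(Z - 4\right)^{2} = \left(14 - 4\right)^{2} = 10^{2} = 100$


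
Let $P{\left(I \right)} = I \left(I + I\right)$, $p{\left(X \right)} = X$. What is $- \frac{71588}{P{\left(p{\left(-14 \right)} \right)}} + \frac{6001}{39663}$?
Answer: $- \frac{709260613}{3886974} \approx -182.47$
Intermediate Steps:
$P{\left(I \right)} = 2 I^{2}$ ($P{\left(I \right)} = I 2 I = 2 I^{2}$)
$- \frac{71588}{P{\left(p{\left(-14 \right)} \right)}} + \frac{6001}{39663} = - \frac{71588}{2 \left(-14\right)^{2}} + \frac{6001}{39663} = - \frac{71588}{2 \cdot 196} + 6001 \cdot \frac{1}{39663} = - \frac{71588}{392} + \frac{6001}{39663} = \left(-71588\right) \frac{1}{392} + \frac{6001}{39663} = - \frac{17897}{98} + \frac{6001}{39663} = - \frac{709260613}{3886974}$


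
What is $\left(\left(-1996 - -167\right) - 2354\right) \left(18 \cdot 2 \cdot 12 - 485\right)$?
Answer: $221699$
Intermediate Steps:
$\left(\left(-1996 - -167\right) - 2354\right) \left(18 \cdot 2 \cdot 12 - 485\right) = \left(\left(-1996 + 167\right) - 2354\right) \left(36 \cdot 12 - 485\right) = \left(-1829 - 2354\right) \left(432 - 485\right) = \left(-4183\right) \left(-53\right) = 221699$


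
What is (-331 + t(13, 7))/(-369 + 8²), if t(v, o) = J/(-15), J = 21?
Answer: 1662/1525 ≈ 1.0898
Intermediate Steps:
t(v, o) = -7/5 (t(v, o) = 21/(-15) = 21*(-1/15) = -7/5)
(-331 + t(13, 7))/(-369 + 8²) = (-331 - 7/5)/(-369 + 8²) = -1662/(5*(-369 + 64)) = -1662/5/(-305) = -1662/5*(-1/305) = 1662/1525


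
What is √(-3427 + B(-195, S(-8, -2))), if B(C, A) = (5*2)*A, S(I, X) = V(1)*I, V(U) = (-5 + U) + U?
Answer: I*√3187 ≈ 56.453*I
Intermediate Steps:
V(U) = -5 + 2*U
S(I, X) = -3*I (S(I, X) = (-5 + 2*1)*I = (-5 + 2)*I = -3*I)
B(C, A) = 10*A
√(-3427 + B(-195, S(-8, -2))) = √(-3427 + 10*(-3*(-8))) = √(-3427 + 10*24) = √(-3427 + 240) = √(-3187) = I*√3187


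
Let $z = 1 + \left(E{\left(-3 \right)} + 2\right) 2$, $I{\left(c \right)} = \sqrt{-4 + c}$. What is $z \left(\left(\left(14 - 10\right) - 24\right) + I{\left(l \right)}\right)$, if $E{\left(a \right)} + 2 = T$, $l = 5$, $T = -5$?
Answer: $171$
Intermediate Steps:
$E{\left(a \right)} = -7$ ($E{\left(a \right)} = -2 - 5 = -7$)
$z = -9$ ($z = 1 + \left(-7 + 2\right) 2 = 1 - 10 = -9$)
$z \left(\left(\left(14 - 10\right) - 24\right) + I{\left(l \right)}\right) = - 9 \left(\left(\left(14 - 10\right) - 24\right) + \sqrt{-4 + 5}\right) = - 9 \left(\left(4 - 24\right) + \sqrt{1}\right) = - 9 \left(-20 + 1\right) = \left(-9\right) \left(-19\right) = 171$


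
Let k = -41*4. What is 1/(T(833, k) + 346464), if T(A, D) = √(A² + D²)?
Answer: 346464/120036582511 - 13*√4265/120036582511 ≈ 2.8792e-6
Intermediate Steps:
k = -164
1/(T(833, k) + 346464) = 1/(√(833² + (-164)²) + 346464) = 1/(√(693889 + 26896) + 346464) = 1/(√720785 + 346464) = 1/(13*√4265 + 346464) = 1/(346464 + 13*√4265)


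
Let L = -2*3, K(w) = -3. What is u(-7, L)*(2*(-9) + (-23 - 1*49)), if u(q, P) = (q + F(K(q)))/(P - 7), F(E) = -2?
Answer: -810/13 ≈ -62.308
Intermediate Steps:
L = -6
u(q, P) = (-2 + q)/(-7 + P) (u(q, P) = (q - 2)/(P - 7) = (-2 + q)/(-7 + P))
u(-7, L)*(2*(-9) + (-23 - 1*49)) = ((-2 - 7)/(-7 - 6))*(2*(-9) + (-23 - 1*49)) = (-9/(-13))*(-18 + (-23 - 49)) = (-1/13*(-9))*(-18 - 72) = (9/13)*(-90) = -810/13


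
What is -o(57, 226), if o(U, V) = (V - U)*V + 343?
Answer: -38537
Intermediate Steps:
o(U, V) = 343 + V*(V - U) (o(U, V) = V*(V - U) + 343 = 343 + V*(V - U))
-o(57, 226) = -(343 + 226² - 1*57*226) = -(343 + 51076 - 12882) = -1*38537 = -38537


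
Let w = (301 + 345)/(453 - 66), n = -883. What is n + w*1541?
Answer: 653765/387 ≈ 1689.3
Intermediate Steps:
w = 646/387 ≈ 1.6693
n + w*1541 = -883 + (646/387)*1541 = -883 + 995486/387 = 653765/387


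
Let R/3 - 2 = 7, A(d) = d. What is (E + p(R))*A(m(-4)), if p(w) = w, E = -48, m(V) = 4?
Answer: -84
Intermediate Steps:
R = 27 (R = 6 + 3*7 = 6 + 21 = 27)
(E + p(R))*A(m(-4)) = (-48 + 27)*4 = -21*4 = -84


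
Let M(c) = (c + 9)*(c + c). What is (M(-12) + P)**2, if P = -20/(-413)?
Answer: 885419536/170569 ≈ 5191.0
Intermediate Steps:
M(c) = 2*c*(9 + c) (M(c) = (9 + c)*(2*c) = 2*c*(9 + c))
P = 20/413 (P = -20*(-1/413) = 20/413 ≈ 0.048426)
(M(-12) + P)**2 = (2*(-12)*(9 - 12) + 20/413)**2 = (2*(-12)*(-3) + 20/413)**2 = (72 + 20/413)**2 = (29756/413)**2 = 885419536/170569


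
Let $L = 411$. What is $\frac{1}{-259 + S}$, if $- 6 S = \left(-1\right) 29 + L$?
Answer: $- \frac{3}{968} \approx -0.0030992$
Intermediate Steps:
$S = - \frac{191}{3}$ ($S = - \frac{\left(-1\right) 29 + 411}{6} = - \frac{-29 + 411}{6} = \left(- \frac{1}{6}\right) 382 = - \frac{191}{3} \approx -63.667$)
$\frac{1}{-259 + S} = \frac{1}{-259 - \frac{191}{3}} = \frac{1}{- \frac{968}{3}} = - \frac{3}{968}$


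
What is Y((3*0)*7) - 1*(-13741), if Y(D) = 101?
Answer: 13842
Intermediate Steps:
Y((3*0)*7) - 1*(-13741) = 101 - 1*(-13741) = 101 + 13741 = 13842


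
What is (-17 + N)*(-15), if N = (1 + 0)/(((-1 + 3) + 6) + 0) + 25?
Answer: -975/8 ≈ -121.88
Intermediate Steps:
N = 201/8 (N = 1/((2 + 6) + 0) + 25 = 1/(8 + 0) + 25 = 1/8 + 25 = 201/8 ≈ 25.125)
(-17 + N)*(-15) = (-17 + 201/8)*(-15) = (65/8)*(-15) = -975/8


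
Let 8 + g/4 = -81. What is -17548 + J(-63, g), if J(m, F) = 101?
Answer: -17447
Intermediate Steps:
g = -356 (g = -32 + 4*(-81) = -32 - 324 = -356)
-17548 + J(-63, g) = -17548 + 101 = -17447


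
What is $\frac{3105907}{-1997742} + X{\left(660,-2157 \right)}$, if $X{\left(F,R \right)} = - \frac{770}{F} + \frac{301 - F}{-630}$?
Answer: $- \frac{451312067}{209762910} \approx -2.1515$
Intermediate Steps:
$X{\left(F,R \right)} = - \frac{43}{90} - \frac{770}{F} + \frac{F}{630}$ ($X{\left(F,R \right)} = - \frac{770}{F} + \left(301 - F\right) \left(- \frac{1}{630}\right) = - \frac{770}{F} + \left(- \frac{43}{90} + \frac{F}{630}\right) = - \frac{43}{90} - \frac{770}{F} + \frac{F}{630}$)
$\frac{3105907}{-1997742} + X{\left(660,-2157 \right)} = \frac{3105907}{-1997742} + \frac{-485100 + 660 \left(-301 + 660\right)}{630 \cdot 660} = 3105907 \left(- \frac{1}{1997742}\right) + \frac{1}{630} \cdot \frac{1}{660} \left(-485100 + 660 \cdot 359\right) = - \frac{3105907}{1997742} + \frac{1}{630} \cdot \frac{1}{660} \left(-485100 + 236940\right) = - \frac{3105907}{1997742} + \frac{1}{630} \cdot \frac{1}{660} \left(-248160\right) = - \frac{3105907}{1997742} - \frac{188}{315} = - \frac{451312067}{209762910}$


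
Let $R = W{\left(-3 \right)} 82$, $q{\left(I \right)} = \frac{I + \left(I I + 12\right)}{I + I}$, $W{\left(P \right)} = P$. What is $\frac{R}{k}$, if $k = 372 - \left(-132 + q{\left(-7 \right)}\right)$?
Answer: $- \frac{574}{1185} \approx -0.48439$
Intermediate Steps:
$q{\left(I \right)} = \frac{12 + I + I^{2}}{2 I}$ ($q{\left(I \right)} = \frac{I + \left(I^{2} + 12\right)}{2 I} = \left(I + \left(12 + I^{2}\right)\right) \frac{1}{2 I} = \left(12 + I + I^{2}\right) \frac{1}{2 I} = \frac{12 + I + I^{2}}{2 I}$)
$R = -246$ ($R = \left(-3\right) 82 = -246$)
$k = \frac{3555}{7}$ ($k = 372 - \left(-132 + \frac{12 - 7 \left(1 - 7\right)}{2 \left(-7\right)}\right) = 372 - \left(-132 + \frac{1}{2} \left(- \frac{1}{7}\right) \left(12 - -42\right)\right) = 372 - \left(-132 + \frac{1}{2} \left(- \frac{1}{7}\right) \left(12 + 42\right)\right) = 372 - \left(-132 + \frac{1}{2} \left(- \frac{1}{7}\right) 54\right) = 372 - \left(-132 - \frac{27}{7}\right) = 372 - - \frac{951}{7} = 372 + \frac{951}{7} = \frac{3555}{7} \approx 507.86$)
$\frac{R}{k} = - \frac{246}{\frac{3555}{7}} = \left(-246\right) \frac{7}{3555} = - \frac{574}{1185}$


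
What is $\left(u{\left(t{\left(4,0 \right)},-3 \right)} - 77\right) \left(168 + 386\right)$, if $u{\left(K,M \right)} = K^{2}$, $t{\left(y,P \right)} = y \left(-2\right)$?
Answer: $-7202$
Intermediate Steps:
$t{\left(y,P \right)} = - 2 y$
$\left(u{\left(t{\left(4,0 \right)},-3 \right)} - 77\right) \left(168 + 386\right) = \left(\left(\left(-2\right) 4\right)^{2} - 77\right) \left(168 + 386\right) = \left(\left(-8\right)^{2} - 77\right) 554 = \left(64 - 77\right) 554 = \left(-13\right) 554 = -7202$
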